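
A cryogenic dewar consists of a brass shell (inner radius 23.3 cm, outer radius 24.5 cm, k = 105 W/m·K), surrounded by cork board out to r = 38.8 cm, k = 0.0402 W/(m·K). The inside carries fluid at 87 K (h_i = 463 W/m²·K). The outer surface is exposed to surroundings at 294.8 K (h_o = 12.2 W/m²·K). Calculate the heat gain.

Series thermal resistances, inner to outer:
  R_conv,in = 1/(4πr²h) = 1/(4π·0.233²·463) = 0.003166 K/W
  R_brass = (1/0.233 − 1/0.245)/(4πk) = 0.2102/(4π·105) = 1.593×10^-4 K/W
  R_cork board = (1/0.245 − 1/0.388)/(4πk) = 1.504/(4π·0.0402) = 2.978 K/W
  R_conv,out = 1/(4πr²h) = 1/(4π·0.388²·12.2) = 0.04333 K/W
ΣR = 0.003166 + 1.593×10^-4 + 2.978 + 0.04333 = 3.025 K/W
Q = ΔT/ΣR = (87 K − 294.8 K)/3.025 = -68.7 W
(Negative Q ⇒ heat flows inward; heat gain = 68.7 W.)

Q = 68.7 W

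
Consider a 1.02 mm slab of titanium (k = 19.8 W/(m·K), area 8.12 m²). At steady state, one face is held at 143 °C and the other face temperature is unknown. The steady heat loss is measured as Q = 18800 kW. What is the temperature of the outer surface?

T_out = 23.7 °C

Series resistances:
  R_titanium = L/(kA) = 0.00102/(19.8·8.12) = 6.344×10^-6 K/W
ΣR = 6.344×10^-6 K/W
ΔT = Q·ΣR = 1.88×10^7 × 6.344×10^-6 = 119.3 K
Heat flows outward, so T_out = T_in − ΔT = 143 − 119.3 = 23.7 °C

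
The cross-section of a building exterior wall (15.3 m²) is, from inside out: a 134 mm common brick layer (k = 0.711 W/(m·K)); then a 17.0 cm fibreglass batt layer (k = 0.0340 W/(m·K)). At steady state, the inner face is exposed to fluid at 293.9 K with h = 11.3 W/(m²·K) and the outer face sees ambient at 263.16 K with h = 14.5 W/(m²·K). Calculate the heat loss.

Series thermal resistances, inner to outer:
  R_conv,in = 1/(hA) = 1/(11.3·15.3) = 0.005784 K/W
  R_common brick = L/(kA) = 0.134/(0.711·15.3) = 0.01232 K/W
  R_fibreglass batt = L/(kA) = 0.170/(0.0340·15.3) = 0.3268 K/W
  R_conv,out = 1/(hA) = 1/(14.5·15.3) = 0.004508 K/W
ΣR = 0.005784 + 0.01232 + 0.3268 + 0.004508 = 0.3494 K/W
Q = ΔT/ΣR = (293.9 K − 263.16 K)/0.3494 = 88.0 W

Q = 88.0 W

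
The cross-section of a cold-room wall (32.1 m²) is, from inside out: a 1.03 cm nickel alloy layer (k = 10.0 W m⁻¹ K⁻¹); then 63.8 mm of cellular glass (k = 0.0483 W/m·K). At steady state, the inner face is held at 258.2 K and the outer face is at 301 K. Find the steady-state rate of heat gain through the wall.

Series thermal resistances, inner to outer:
  R_nickel alloy = L/(kA) = 0.0103/(10.0·32.1) = 3.209×10^-5 K/W
  R_cellular glass = L/(kA) = 0.0638/(0.0483·32.1) = 0.04115 K/W
ΣR = 3.209×10^-5 + 0.04115 = 0.04118 K/W
Q = ΔT/ΣR = (258.2 K − 301 K)/0.04118 = -1040 W
(Negative Q ⇒ heat flows inward; heat gain = 1040 W.)

Q = 1040 W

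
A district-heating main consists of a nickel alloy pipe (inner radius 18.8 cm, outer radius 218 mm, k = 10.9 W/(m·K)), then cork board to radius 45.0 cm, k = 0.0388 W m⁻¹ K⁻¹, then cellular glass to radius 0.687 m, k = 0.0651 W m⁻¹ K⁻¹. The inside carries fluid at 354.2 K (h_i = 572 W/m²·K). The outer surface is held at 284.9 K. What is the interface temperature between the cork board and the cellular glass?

T = 302.8 K

Treat each layer as a resistance in series:
  R'_conv,in = 1/(2πr h) = 1/(2π·0.188·572) = 0.001480 m·K/W
  R'_nickel alloy = ln(0.218/0.188)/(2πk) = 0.1481/(2π·10.9) = 0.002162 m·K/W
  R'_cork board = ln(0.450/0.218)/(2πk) = 0.7248/(2π·0.0388) = 2.973 m·K/W
  R'_cellular glass = ln(0.687/0.450)/(2πk) = 0.4231/(2π·0.0651) = 1.034 m·K/W
ΣR = 0.001480 + 0.002162 + 2.973 + 1.034 = 4.011 m·K/W
Q' = ΔT/ΣR = (354.2 K − 284.9 K)/4.011 = 17.28 W/m
From the inner boundary to the cork board/cellular glass interface, ΣR_partial = 2.977 m·K/W.
T_interface = T_in − Q'·ΣR_partial = 354.2 K − (17.28)(2.977) = 302.8 K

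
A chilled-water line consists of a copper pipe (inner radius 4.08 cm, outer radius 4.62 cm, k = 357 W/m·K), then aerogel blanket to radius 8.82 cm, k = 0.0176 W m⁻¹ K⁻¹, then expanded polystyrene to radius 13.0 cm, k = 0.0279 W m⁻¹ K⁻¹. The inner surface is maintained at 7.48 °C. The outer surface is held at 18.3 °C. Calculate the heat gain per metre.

Q' = 1.34 W/m

Series thermal resistances, inner to outer:
  R'_copper = ln(0.0462/0.0408)/(2πk) = 0.1243/(2π·357) = 5.541×10^-5 m·K/W
  R'_aerogel blanket = ln(0.0882/0.0462)/(2πk) = 0.6466/(2π·0.0176) = 5.847 m·K/W
  R'_expanded polystyrene = ln(0.130/0.0882)/(2πk) = 0.3879/(2π·0.0279) = 2.213 m·K/W
ΣR = 5.541×10^-5 + 5.847 + 2.213 = 8.060 m·K/W
Q' = ΔT/ΣR = (7.48 °C − 18.3 °C)/8.060 = -1.34 W/m
(Negative Q' ⇒ heat flows inward; heat gain = 1.34 W/m.)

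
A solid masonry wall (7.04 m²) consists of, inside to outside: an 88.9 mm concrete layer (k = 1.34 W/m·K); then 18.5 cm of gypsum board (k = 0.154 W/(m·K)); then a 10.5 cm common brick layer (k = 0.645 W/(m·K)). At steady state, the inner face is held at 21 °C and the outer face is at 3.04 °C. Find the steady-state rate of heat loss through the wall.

Q = 88.4 W

Treat each layer as a resistance in series:
  R_concrete = L/(kA) = 0.0889/(1.34·7.04) = 0.009424 K/W
  R_gypsum board = L/(kA) = 0.185/(0.154·7.04) = 0.1706 K/W
  R_common brick = L/(kA) = 0.105/(0.645·7.04) = 0.02312 K/W
ΣR = 0.009424 + 0.1706 + 0.02312 = 0.2031 K/W
Q = ΔT/ΣR = (21 °C − 3.04 °C)/0.2031 = 88.4 W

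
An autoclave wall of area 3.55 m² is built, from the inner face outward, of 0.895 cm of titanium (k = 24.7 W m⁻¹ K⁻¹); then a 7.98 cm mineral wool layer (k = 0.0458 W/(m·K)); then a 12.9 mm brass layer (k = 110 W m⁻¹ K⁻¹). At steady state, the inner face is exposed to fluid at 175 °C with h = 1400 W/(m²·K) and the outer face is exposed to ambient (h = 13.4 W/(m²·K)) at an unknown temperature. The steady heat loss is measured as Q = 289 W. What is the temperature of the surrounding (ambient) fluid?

T_out = 27.0 °C

Sum the resistances:
  R_conv,in = 1/(hA) = 1/(1400·3.55) = 2.012×10^-4 K/W
  R_titanium = L/(kA) = 0.00895/(24.7·3.55) = 1.021×10^-4 K/W
  R_mineral wool = L/(kA) = 0.0798/(0.0458·3.55) = 0.4908 K/W
  R_brass = L/(kA) = 0.0129/(110·3.55) = 3.303×10^-5 K/W
  R_conv,out = 1/(hA) = 1/(13.4·3.55) = 0.02102 K/W
ΣR = 0.5122 K/W
ΔT = Q·ΣR = 289 × 0.5122 = 148.0 K
Heat flows outward, so T_out = T_in − ΔT = 175 − 148.0 = 27.0 °C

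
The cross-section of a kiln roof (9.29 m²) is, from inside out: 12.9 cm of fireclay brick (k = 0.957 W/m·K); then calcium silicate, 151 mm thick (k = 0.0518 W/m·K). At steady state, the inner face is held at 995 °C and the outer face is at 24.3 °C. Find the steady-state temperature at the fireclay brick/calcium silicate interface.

T = 952 °C

Series thermal resistances, inner to outer:
  R_fireclay brick = L/(kA) = 0.129/(0.957·9.29) = 0.01451 K/W
  R_calcium silicate = L/(kA) = 0.151/(0.0518·9.29) = 0.3138 K/W
ΣR = 0.01451 + 0.3138 = 0.3283 K/W
Q = ΔT/ΣR = (995 °C − 24.3 °C)/0.3283 = 2957 W
From the inner boundary to the fireclay brick/calcium silicate interface, ΣR_partial = 0.01451 K/W.
T_interface = T_in − Q·ΣR_partial = 995 °C − (2957)(0.01451) = 952 °C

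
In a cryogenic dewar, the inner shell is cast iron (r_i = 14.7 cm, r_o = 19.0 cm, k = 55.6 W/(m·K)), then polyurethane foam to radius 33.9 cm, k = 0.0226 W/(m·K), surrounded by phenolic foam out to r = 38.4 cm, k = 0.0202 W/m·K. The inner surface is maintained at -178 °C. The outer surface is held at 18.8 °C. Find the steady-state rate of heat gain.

Resistance network (inner→outer):
  R_cast iron = (1/0.147 − 1/0.190)/(4πk) = 1.540/(4π·55.6) = 0.002203 K/W
  R_polyurethane foam = (1/0.190 − 1/0.339)/(4πk) = 2.313/(4π·0.0226) = 8.145 K/W
  R_phenolic foam = (1/0.339 − 1/0.384)/(4πk) = 0.3457/(4π·0.0202) = 1.362 K/W
ΣR = 0.002203 + 8.145 + 1.362 = 9.509 K/W
Q = ΔT/ΣR = (-178 °C − 18.8 °C)/9.509 = -20.7 W
(Negative Q ⇒ heat flows inward; heat gain = 20.7 W.)

Q = 20.7 W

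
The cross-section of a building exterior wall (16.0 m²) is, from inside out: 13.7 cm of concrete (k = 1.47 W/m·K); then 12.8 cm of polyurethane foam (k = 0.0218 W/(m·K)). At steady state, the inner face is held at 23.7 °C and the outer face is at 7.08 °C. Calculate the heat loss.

Q = 44.6 W

Series thermal resistances, inner to outer:
  R_concrete = L/(kA) = 0.137/(1.47·16.0) = 0.005825 K/W
  R_polyurethane foam = L/(kA) = 0.128/(0.0218·16.0) = 0.3670 K/W
ΣR = 0.005825 + 0.3670 = 0.3728 K/W
Q = ΔT/ΣR = (23.7 °C − 7.08 °C)/0.3728 = 44.6 W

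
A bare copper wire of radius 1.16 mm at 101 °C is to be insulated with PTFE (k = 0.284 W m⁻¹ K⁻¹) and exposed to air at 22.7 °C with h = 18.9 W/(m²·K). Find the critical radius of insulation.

For a cylinder, r_cr = k_ins/h = 0.284/18.9 = 0.0150 m = 1.50 cm

r_cr = 1.50 cm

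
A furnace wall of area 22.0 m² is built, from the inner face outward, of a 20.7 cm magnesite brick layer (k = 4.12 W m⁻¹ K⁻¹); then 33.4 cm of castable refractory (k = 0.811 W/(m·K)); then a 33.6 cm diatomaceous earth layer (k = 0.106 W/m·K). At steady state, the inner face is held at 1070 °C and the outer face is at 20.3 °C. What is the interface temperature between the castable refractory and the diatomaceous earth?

Series thermal resistances, inner to outer:
  R_magnesite brick = L/(kA) = 0.207/(4.12·22.0) = 0.002284 K/W
  R_castable refractory = L/(kA) = 0.334/(0.811·22.0) = 0.01872 K/W
  R_diatomaceous earth = L/(kA) = 0.336/(0.106·22.0) = 0.1441 K/W
ΣR = 0.002284 + 0.01872 + 0.1441 = 0.1651 K/W
Q = ΔT/ΣR = (1070 °C − 20.3 °C)/0.1651 = 6358 W
From the inner boundary to the castable refractory/diatomaceous earth interface, ΣR_partial = 0.02100 K/W.
T_interface = T_in − Q·ΣR_partial = 1070 °C − (6358)(0.02100) = 936 °C

T = 936 °C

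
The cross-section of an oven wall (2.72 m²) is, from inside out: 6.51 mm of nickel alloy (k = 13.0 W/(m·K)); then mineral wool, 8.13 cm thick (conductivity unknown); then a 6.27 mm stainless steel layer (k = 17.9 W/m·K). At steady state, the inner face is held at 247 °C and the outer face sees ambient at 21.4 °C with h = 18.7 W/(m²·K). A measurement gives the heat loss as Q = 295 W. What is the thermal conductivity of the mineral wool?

k = 0.0401 W/m·K

ΣR = ΔT/Q = |247 − 21.4|/295 = 0.7647 K/W
Known resistances:
  R_nickel alloy = L/(kA) = 0.00651/(13.0·2.72) = 1.841×10^-4 K/W
  R_stainless steel = L/(kA) = 0.00627/(17.9·2.72) = 1.288×10^-4 K/W
  R_conv,out = 1/(hA) = 1/(18.7·2.72) = 0.01966 K/W
R_mineral wool = ΣR − ΣR_known = 0.7647 − 0.01997 = 0.7447 K/W
L/(kA) = 0.7447 ⇒ k = 0.0813/(0.7447·2.72) = 0.0401 W/m·K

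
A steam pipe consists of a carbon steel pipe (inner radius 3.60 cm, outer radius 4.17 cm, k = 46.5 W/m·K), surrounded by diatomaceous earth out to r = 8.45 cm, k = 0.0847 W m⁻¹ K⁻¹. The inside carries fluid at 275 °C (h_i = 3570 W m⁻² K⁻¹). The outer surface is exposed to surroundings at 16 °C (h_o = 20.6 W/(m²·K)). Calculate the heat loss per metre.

Q' = 182 W/m

Resistance network (inner→outer):
  R'_conv,in = 1/(2πr h) = 1/(2π·0.0360·3570) = 0.001238 m·K/W
  R'_carbon steel = ln(0.0417/0.0360)/(2πk) = 0.1470/(2π·46.5) = 5.031×10^-4 m·K/W
  R'_diatomaceous earth = ln(0.0845/0.0417)/(2πk) = 0.7063/(2π·0.0847) = 1.327 m·K/W
  R'_conv,out = 1/(2πr h) = 1/(2π·0.0845·20.6) = 0.09143 m·K/W
ΣR = 0.001238 + 5.031×10^-4 + 1.327 + 0.09143 = 1.420 m·K/W
Q' = ΔT/ΣR = (275 °C − 16 °C)/1.420 = 182 W/m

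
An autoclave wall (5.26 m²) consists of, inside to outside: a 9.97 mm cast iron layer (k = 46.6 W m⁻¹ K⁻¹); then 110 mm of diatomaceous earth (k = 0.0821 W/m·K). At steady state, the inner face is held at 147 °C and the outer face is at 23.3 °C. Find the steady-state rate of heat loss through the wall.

Resistance network (inner→outer):
  R_cast iron = L/(kA) = 0.00997/(46.6·5.26) = 4.067×10^-5 K/W
  R_diatomaceous earth = L/(kA) = 0.110/(0.0821·5.26) = 0.2547 K/W
ΣR = 4.067×10^-5 + 0.2547 = 0.2547 K/W
Q = ΔT/ΣR = (147 °C − 23.3 °C)/0.2547 = 486 W

Q = 486 W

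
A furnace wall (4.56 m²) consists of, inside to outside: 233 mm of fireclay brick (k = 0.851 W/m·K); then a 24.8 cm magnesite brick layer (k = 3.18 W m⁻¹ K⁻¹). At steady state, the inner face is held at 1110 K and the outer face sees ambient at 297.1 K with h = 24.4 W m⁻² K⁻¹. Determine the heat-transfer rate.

Treat each layer as a resistance in series:
  R_fireclay brick = L/(kA) = 0.233/(0.851·4.56) = 0.06004 K/W
  R_magnesite brick = L/(kA) = 0.248/(3.18·4.56) = 0.01710 K/W
  R_conv,out = 1/(hA) = 1/(24.4·4.56) = 0.008988 K/W
ΣR = 0.06004 + 0.01710 + 0.008988 = 0.08613 K/W
Q = ΔT/ΣR = (1110 K − 297.1 K)/0.08613 = 9440 W

Q = 9.44 kW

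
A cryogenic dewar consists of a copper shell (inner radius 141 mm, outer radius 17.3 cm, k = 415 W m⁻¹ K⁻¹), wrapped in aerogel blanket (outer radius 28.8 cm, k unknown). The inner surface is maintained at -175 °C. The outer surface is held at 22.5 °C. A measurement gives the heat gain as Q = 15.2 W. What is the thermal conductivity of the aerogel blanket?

k = 0.0141 W/m·K

ΣR = ΔT/Q = |-175 − 22.5|/15.2 = 12.99 K/W
Known resistances:
  R_copper = (1/0.141 − 1/0.173)/(4πk) = 1.312/(4π·415) = 2.516×10^-4 K/W
R_aerogel blanket = ΣR − ΣR_known = 12.99 − 2.516×10^-4 = 12.99 K/W
(1/r₁−1/r₂)/(4πk) = 12.99 ⇒ k = 2.308/(4π·12.99) = 0.0141 W/m·K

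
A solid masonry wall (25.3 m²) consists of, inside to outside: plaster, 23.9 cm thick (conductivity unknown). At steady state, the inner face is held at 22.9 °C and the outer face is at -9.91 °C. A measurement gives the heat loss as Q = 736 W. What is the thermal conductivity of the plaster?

k = 0.212 W/m·K

ΣR = ΔT/Q = |22.9 − -9.91|/736 = 0.04458 K/W
L/(kA) = 0.04458 ⇒ k = 0.239/(0.04458·25.3) = 0.212 W/m·K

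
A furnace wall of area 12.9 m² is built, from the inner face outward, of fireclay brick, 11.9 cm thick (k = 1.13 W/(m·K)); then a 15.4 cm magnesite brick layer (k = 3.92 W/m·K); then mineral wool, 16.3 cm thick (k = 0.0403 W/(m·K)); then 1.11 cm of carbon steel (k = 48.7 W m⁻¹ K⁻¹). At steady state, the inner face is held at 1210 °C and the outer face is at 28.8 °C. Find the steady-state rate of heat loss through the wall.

Resistance network (inner→outer):
  R_fireclay brick = L/(kA) = 0.119/(1.13·12.9) = 0.008164 K/W
  R_magnesite brick = L/(kA) = 0.154/(3.92·12.9) = 0.003045 K/W
  R_mineral wool = L/(kA) = 0.163/(0.0403·12.9) = 0.3135 K/W
  R_carbon steel = L/(kA) = 0.0111/(48.7·12.9) = 1.767×10^-5 K/W
ΣR = 0.008164 + 0.003045 + 0.3135 + 1.767×10^-5 = 0.3247 K/W
Q = ΔT/ΣR = (1210 °C − 28.8 °C)/0.3247 = 3640 W

Q = 3.64 kW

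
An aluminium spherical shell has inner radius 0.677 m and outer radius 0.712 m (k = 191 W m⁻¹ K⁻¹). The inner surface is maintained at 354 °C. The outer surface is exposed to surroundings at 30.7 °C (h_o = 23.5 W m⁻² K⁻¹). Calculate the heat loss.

Series thermal resistances, inner to outer:
  R_aluminium = (1/0.677 − 1/0.712)/(4πk) = 0.07261/(4π·191) = 3.025×10^-5 K/W
  R_conv,out = 1/(4πr²h) = 1/(4π·0.712²·23.5) = 0.006680 K/W
ΣR = 3.025×10^-5 + 0.006680 = 0.006710 K/W
Q = ΔT/ΣR = (354 °C − 30.7 °C)/0.006710 = 48200 W

Q = 48.2 kW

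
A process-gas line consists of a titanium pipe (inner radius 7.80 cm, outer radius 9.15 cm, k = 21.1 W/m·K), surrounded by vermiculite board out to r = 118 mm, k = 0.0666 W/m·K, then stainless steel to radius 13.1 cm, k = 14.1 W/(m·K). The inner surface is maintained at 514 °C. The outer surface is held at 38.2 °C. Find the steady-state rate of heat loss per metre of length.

Resistance network (inner→outer):
  R'_titanium = ln(0.0915/0.0780)/(2πk) = 0.1596/(2π·21.1) = 0.001204 m·K/W
  R'_vermiculite board = ln(0.118/0.0915)/(2πk) = 0.2543/(2π·0.0666) = 0.6078 m·K/W
  R'_stainless steel = ln(0.131/0.118)/(2πk) = 0.1045/(2π·14.1) = 0.001180 m·K/W
ΣR = 0.001204 + 0.6078 + 0.001180 = 0.6102 m·K/W
Q' = ΔT/ΣR = (514 °C − 38.2 °C)/0.6102 = 780 W/m

Q' = 780 W/m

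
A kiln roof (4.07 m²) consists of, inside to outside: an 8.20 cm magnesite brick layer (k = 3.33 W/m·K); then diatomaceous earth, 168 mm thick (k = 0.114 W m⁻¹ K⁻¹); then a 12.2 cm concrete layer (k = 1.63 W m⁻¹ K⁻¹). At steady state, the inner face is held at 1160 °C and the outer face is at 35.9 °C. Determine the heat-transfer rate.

Q = 2910 W

Treat each layer as a resistance in series:
  R_magnesite brick = L/(kA) = 0.0820/(3.33·4.07) = 0.006050 K/W
  R_diatomaceous earth = L/(kA) = 0.168/(0.114·4.07) = 0.3621 K/W
  R_concrete = L/(kA) = 0.122/(1.63·4.07) = 0.01839 K/W
ΣR = 0.006050 + 0.3621 + 0.01839 = 0.3865 K/W
Q = ΔT/ΣR = (1160 °C − 35.9 °C)/0.3865 = 2910 W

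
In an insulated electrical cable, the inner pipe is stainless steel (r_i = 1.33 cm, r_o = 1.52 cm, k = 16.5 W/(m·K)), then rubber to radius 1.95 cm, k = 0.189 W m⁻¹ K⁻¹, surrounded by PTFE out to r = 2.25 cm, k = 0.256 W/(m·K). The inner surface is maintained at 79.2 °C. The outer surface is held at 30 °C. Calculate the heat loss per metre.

Q' = 164 W/m

Treat each layer as a resistance in series:
  R'_stainless steel = ln(0.0152/0.0133)/(2πk) = 0.1335/(2π·16.5) = 0.001288 m·K/W
  R'_rubber = ln(0.0195/0.0152)/(2πk) = 0.2491/(2π·0.189) = 0.2098 m·K/W
  R'_PTFE = ln(0.0225/0.0195)/(2πk) = 0.1431/(2π·0.256) = 0.08897 m·K/W
ΣR = 0.001288 + 0.2098 + 0.08897 = 0.3001 m·K/W
Q' = ΔT/ΣR = (79.2 °C − 30 °C)/0.3001 = 164 W/m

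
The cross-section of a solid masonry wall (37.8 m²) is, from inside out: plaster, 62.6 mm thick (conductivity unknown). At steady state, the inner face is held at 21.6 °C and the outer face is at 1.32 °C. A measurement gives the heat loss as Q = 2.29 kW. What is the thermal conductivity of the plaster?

k = 0.187 W/m·K

ΣR = ΔT/Q = |21.6 − 1.32|/2290 = 0.008856 K/W
L/(kA) = 0.008856 ⇒ k = 0.0626/(0.008856·37.8) = 0.187 W/m·K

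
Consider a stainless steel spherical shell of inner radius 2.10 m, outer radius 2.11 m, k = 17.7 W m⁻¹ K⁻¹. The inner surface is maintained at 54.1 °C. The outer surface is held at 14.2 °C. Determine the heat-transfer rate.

Q = 3930 kW

Q = 4πk·ΔT/(1/r₁ − 1/r₂) = 4π × 17.7 × 39.9 / (1/2.10 − 1/2.11) = 3.93×10^6 W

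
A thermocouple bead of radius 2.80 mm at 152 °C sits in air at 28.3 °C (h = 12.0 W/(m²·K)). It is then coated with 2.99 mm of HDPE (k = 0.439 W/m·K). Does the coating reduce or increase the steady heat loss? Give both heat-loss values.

increases: 0.146 → 0.535 W

Critical radius for a sphere: r_cr = 2k/h = 0.0732 m = 7.32 cm.
Outer radius after coating: r₂ = 0.00280 + 0.00299 = 0.00579 m.
Since r₁ < r_cr and r₂ ≤ r_cr, the coating moves toward the maximum at r_cr — heat loss rises.
Bare: R = 1/(4πr₁²h) = 845.8 K/W; Q = 123.7/845.8 = 0.146 W.
Coated: R = R_cond + R_conv = 231.2 K/W; Q = 123.7/231.2 = 0.535 W.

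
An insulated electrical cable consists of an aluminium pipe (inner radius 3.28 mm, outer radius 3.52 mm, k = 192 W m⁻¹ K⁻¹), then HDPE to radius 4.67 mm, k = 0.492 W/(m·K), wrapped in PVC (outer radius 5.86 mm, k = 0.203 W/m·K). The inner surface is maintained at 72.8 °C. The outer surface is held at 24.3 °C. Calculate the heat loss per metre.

Q' = 180 W/m

Series thermal resistances, inner to outer:
  R'_aluminium = ln(0.00352/0.00328)/(2πk) = 0.07062/(2π·192) = 5.854×10^-5 m·K/W
  R'_HDPE = ln(0.00467/0.00352)/(2πk) = 0.2827/(2π·0.492) = 0.09145 m·K/W
  R'_PVC = ln(0.00586/0.00467)/(2πk) = 0.2270/(2π·0.203) = 0.1780 m·K/W
ΣR = 5.854×10^-5 + 0.09145 + 0.1780 = 0.2695 m·K/W
Q' = ΔT/ΣR = (72.8 °C − 24.3 °C)/0.2695 = 180 W/m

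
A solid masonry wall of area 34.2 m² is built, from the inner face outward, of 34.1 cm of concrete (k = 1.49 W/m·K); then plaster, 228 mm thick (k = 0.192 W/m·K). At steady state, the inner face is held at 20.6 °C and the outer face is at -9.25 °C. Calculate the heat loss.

Resistance network (inner→outer):
  R_concrete = L/(kA) = 0.341/(1.49·34.2) = 0.006692 K/W
  R_plaster = L/(kA) = 0.228/(0.192·34.2) = 0.03472 K/W
ΣR = 0.006692 + 0.03472 = 0.04141 K/W
Q = ΔT/ΣR = (20.6 °C − -9.25 °C)/0.04141 = 721 W

Q = 721 W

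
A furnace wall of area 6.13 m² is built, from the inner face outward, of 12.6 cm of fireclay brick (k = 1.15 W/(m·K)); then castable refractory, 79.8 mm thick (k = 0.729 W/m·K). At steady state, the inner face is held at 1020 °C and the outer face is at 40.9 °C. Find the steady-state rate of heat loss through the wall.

Q = 27.4 kW

Series thermal resistances, inner to outer:
  R_fireclay brick = L/(kA) = 0.126/(1.15·6.13) = 0.01787 K/W
  R_castable refractory = L/(kA) = 0.0798/(0.729·6.13) = 0.01786 K/W
ΣR = 0.01787 + 0.01786 = 0.03573 K/W
Q = ΔT/ΣR = (1020 °C − 40.9 °C)/0.03573 = 27400 W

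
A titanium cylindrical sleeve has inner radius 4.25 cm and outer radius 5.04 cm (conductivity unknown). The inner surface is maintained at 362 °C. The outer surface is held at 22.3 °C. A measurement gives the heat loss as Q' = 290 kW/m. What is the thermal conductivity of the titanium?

ΣR = ΔT/Q' = |362 − 22.3|/2.90×10^5 = 0.001171 m·K/W
ln(r₂/r₁)/(2πk) = 0.001171 ⇒ k = 0.1705/(2π·0.001171) = 23.2 W/m·K

k = 23.2 W/m·K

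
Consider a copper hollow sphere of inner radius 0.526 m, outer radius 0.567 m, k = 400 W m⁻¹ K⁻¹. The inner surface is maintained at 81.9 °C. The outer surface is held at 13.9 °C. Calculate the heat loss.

Q = 2490 kW

Q = 4πk·ΔT/(1/r₁ − 1/r₂) = 4π × 400 × 68 / (1/0.526 − 1/0.567) = 2.49×10^6 W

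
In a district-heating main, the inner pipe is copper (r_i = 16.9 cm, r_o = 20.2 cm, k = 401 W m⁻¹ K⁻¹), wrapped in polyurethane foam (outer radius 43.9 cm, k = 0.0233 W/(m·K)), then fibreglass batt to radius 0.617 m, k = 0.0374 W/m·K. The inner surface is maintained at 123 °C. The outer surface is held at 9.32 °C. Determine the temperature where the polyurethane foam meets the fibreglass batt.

T = 33.7 °C

Resistance network (inner→outer):
  R'_copper = ln(0.202/0.169)/(2πk) = 0.1784/(2π·401) = 7.079×10^-5 m·K/W
  R'_polyurethane foam = ln(0.439/0.202)/(2πk) = 0.7762/(2π·0.0233) = 5.302 m·K/W
  R'_fibreglass batt = ln(0.617/0.439)/(2πk) = 0.3404/(2π·0.0374) = 1.448 m·K/W
ΣR = 7.079×10^-5 + 5.302 + 1.448 = 6.750 m·K/W
Q' = ΔT/ΣR = (123 °C − 9.32 °C)/6.750 = 16.84 W/m
From the inner boundary to the polyurethane foam/fibreglass batt interface, ΣR_partial = 5.302 m·K/W.
T_interface = T_in − Q'·ΣR_partial = 123 °C − (16.84)(5.302) = 33.7 °C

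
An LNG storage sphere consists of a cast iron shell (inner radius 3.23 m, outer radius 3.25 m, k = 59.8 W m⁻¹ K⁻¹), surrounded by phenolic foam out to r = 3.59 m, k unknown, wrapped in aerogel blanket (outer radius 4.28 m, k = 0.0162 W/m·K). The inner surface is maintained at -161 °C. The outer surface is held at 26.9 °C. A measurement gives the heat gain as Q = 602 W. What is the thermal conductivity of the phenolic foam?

k = 0.0253 W/m·K

ΣR = ΔT/Q = |-161 − 26.9|/602 = 0.3121 K/W
Known resistances:
  R_cast iron = (1/3.23 − 1/3.25)/(4πk) = 0.001905/(4π·59.8) = 2.535×10^-6 K/W
  R_aerogel blanket = (1/3.59 − 1/4.28)/(4πk) = 0.04491/(4π·0.0162) = 0.2206 K/W
R_phenolic foam = ΣR − ΣR_known = 0.3121 − 0.2206 = 0.09150 K/W
(1/r₁−1/r₂)/(4πk) = 0.09150 ⇒ k = 0.02914/(4π·0.09150) = 0.0253 W/m·K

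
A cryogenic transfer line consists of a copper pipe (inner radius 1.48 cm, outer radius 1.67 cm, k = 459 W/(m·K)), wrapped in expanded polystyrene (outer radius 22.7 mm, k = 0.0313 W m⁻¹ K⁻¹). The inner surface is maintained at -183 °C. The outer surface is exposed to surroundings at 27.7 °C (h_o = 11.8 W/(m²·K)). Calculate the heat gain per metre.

Q' = 97.8 W/m

Resistance network (inner→outer):
  R'_copper = ln(0.0167/0.0148)/(2πk) = 0.1208/(2π·459) = 4.188×10^-5 m·K/W
  R'_expanded polystyrene = ln(0.0227/0.0167)/(2πk) = 0.3070/(2π·0.0313) = 1.561 m·K/W
  R'_conv,out = 1/(2πr h) = 1/(2π·0.0227·11.8) = 0.5942 m·K/W
ΣR = 4.188×10^-5 + 1.561 + 0.5942 = 2.155 m·K/W
Q' = ΔT/ΣR = (-183 °C − 27.7 °C)/2.155 = -97.8 W/m
(Negative Q' ⇒ heat flows inward; heat gain = 97.8 W/m.)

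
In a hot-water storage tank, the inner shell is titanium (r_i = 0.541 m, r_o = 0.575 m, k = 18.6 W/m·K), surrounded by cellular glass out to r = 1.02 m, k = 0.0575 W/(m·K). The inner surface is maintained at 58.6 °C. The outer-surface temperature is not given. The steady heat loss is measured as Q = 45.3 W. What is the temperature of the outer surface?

T_out = 11.0 °C

Sum the resistances:
  R_titanium = (1/0.541 − 1/0.575)/(4πk) = 0.1093/(4π·18.6) = 4.676×10^-4 K/W
  R_cellular glass = (1/0.575 − 1/1.02)/(4πk) = 0.7587/(4π·0.0575) = 1.050 K/W
ΣR = 1.051 K/W
ΔT = Q·ΣR = 45.3 × 1.051 = 47.61 K
Heat flows outward, so T_out = T_in − ΔT = 58.6 − 47.61 = 11.0 °C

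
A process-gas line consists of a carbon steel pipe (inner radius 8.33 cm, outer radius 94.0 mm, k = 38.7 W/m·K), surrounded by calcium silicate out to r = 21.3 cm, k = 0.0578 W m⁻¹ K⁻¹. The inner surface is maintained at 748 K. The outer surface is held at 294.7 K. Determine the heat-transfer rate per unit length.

Q' = 201 W/m

Series thermal resistances, inner to outer:
  R'_carbon steel = ln(0.0940/0.0833)/(2πk) = 0.1208/(2π·38.7) = 4.970×10^-4 m·K/W
  R'_calcium silicate = ln(0.213/0.0940)/(2πk) = 0.8180/(2π·0.0578) = 2.252 m·K/W
ΣR = 4.970×10^-4 + 2.252 = 2.252 m·K/W
Q' = ΔT/ΣR = (748 K − 294.7 K)/2.252 = 201 W/m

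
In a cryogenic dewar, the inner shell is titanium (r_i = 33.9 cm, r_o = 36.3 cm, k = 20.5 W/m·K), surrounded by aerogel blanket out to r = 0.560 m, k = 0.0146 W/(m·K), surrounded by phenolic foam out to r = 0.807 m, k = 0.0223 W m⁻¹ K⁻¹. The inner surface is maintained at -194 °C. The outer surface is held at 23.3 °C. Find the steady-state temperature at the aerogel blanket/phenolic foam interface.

Series thermal resistances, inner to outer:
  R_titanium = (1/0.339 − 1/0.363)/(4πk) = 0.1950/(4π·20.5) = 7.571×10^-4 K/W
  R_aerogel blanket = (1/0.363 − 1/0.560)/(4πk) = 0.9691/(4π·0.0146) = 5.282 K/W
  R_phenolic foam = (1/0.560 − 1/0.807)/(4πk) = 0.5466/(4π·0.0223) = 1.950 K/W
ΣR = 7.571×10^-4 + 5.282 + 1.950 = 7.233 K/W
Q = ΔT/ΣR = (-194 °C − 23.3 °C)/7.233 = -30.04 W
From the inner boundary to the aerogel blanket/phenolic foam interface, ΣR_partial = 5.283 K/W.
T_interface = T_in − Q·ΣR_partial = -194 °C − (-30.04)(5.283) = -35.3 °C

T = -35.3 °C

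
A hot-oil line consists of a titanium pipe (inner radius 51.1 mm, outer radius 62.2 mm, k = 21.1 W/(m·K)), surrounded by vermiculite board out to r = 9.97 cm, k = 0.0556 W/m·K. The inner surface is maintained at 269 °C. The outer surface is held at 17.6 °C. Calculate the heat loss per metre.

Q' = 186 W/m

Treat each layer as a resistance in series:
  R'_titanium = ln(0.0622/0.0511)/(2πk) = 0.1966/(2π·21.1) = 0.001483 m·K/W
  R'_vermiculite board = ln(0.0997/0.0622)/(2πk) = 0.4718/(2π·0.0556) = 1.351 m·K/W
ΣR = 0.001483 + 1.351 = 1.352 m·K/W
Q' = ΔT/ΣR = (269 °C − 17.6 °C)/1.352 = 186 W/m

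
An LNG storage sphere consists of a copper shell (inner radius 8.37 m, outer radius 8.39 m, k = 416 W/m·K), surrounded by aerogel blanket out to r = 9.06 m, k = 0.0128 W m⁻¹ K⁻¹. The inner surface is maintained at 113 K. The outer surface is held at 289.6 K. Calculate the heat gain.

Q = 3220 W

Treat each layer as a resistance in series:
  R_copper = (1/8.37 − 1/8.39)/(4πk) = 2.848×10^-4/(4π·416) = 5.448×10^-8 K/W
  R_aerogel blanket = (1/8.39 − 1/9.06)/(4πk) = 0.008814/(4π·0.0128) = 0.05480 K/W
ΣR = 5.448×10^-8 + 0.05480 = 0.05480 K/W
Q = ΔT/ΣR = (113 K − 289.6 K)/0.05480 = -3220 W
(Negative Q ⇒ heat flows inward; heat gain = 3220 W.)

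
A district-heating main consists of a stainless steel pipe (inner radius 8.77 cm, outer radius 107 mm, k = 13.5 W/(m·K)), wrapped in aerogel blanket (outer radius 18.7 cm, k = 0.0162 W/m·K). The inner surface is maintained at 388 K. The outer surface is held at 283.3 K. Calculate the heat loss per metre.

Q' = 19.1 W/m

Treat each layer as a resistance in series:
  R'_stainless steel = ln(0.107/0.0877)/(2πk) = 0.1989/(2π·13.5) = 0.002345 m·K/W
  R'_aerogel blanket = ln(0.187/0.107)/(2πk) = 0.5583/(2π·0.0162) = 5.485 m·K/W
ΣR = 0.002345 + 5.485 = 5.487 m·K/W
Q' = ΔT/ΣR = (388 K − 283.3 K)/5.487 = 19.1 W/m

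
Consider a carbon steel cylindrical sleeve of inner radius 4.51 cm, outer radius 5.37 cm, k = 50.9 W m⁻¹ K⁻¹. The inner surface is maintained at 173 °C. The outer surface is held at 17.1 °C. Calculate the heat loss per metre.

Q' = 2πk·ΔT/ln(r₂/r₁) = 2π × 50.9 × 155.9 / ln(0.0537/0.0451) = 2.86×10^5 W/m

Q' = 286 kW/m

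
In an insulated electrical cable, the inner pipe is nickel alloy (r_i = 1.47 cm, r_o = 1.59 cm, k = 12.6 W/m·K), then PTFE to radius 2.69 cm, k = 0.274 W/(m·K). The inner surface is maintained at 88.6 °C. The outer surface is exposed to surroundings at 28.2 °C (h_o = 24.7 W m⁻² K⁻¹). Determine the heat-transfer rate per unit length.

Q' = 111 W/m

Treat each layer as a resistance in series:
  R'_nickel alloy = ln(0.0159/0.0147)/(2πk) = 0.07847/(2π·12.6) = 9.912×10^-4 m·K/W
  R'_PTFE = ln(0.0269/0.0159)/(2πk) = 0.5258/(2π·0.274) = 0.3054 m·K/W
  R'_conv,out = 1/(2πr h) = 1/(2π·0.0269·24.7) = 0.2395 m·K/W
ΣR = 9.912×10^-4 + 0.3054 + 0.2395 = 0.5459 m·K/W
Q' = ΔT/ΣR = (88.6 °C − 28.2 °C)/0.5459 = 111 W/m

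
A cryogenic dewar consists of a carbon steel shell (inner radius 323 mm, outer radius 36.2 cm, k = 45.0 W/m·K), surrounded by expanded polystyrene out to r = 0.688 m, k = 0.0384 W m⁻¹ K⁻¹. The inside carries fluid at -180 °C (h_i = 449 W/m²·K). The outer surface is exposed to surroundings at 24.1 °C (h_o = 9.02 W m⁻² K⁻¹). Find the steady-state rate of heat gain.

Series thermal resistances, inner to outer:
  R_conv,in = 1/(4πr²h) = 1/(4π·0.323²·449) = 0.001699 K/W
  R_carbon steel = (1/0.323 − 1/0.362)/(4πk) = 0.3335/(4π·45.0) = 5.898×10^-4 K/W
  R_expanded polystyrene = (1/0.362 − 1/0.688)/(4πk) = 1.309/(4π·0.0384) = 2.713 K/W
  R_conv,out = 1/(4πr²h) = 1/(4π·0.688²·9.02) = 0.01864 K/W
ΣR = 0.001699 + 5.898×10^-4 + 2.713 + 0.01864 = 2.734 K/W
Q = ΔT/ΣR = (-180 °C − 24.1 °C)/2.734 = -74.7 W
(Negative Q ⇒ heat flows inward; heat gain = 74.7 W.)

Q = 74.7 W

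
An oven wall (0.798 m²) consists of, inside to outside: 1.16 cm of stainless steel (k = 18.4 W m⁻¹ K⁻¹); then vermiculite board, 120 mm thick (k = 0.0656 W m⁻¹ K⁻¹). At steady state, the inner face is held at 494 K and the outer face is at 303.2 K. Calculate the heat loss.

Q = 83.2 W

Treat each layer as a resistance in series:
  R_stainless steel = L/(kA) = 0.0116/(18.4·0.798) = 7.900×10^-4 K/W
  R_vermiculite board = L/(kA) = 0.120/(0.0656·0.798) = 2.292 K/W
ΣR = 7.900×10^-4 + 2.292 = 2.293 K/W
Q = ΔT/ΣR = (494 K − 303.2 K)/2.293 = 83.2 W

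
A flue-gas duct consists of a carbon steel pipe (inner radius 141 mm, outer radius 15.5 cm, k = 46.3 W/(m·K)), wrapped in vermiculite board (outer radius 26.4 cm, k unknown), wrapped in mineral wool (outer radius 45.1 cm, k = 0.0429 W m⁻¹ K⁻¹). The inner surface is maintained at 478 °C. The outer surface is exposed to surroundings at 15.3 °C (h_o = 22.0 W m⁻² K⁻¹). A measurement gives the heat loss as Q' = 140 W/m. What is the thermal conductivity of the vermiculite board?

k = 0.0651 W/m·K

ΣR = ΔT/Q' = |478 − 15.3|/140 = 3.305 m·K/W
Known resistances:
  R'_carbon steel = ln(0.155/0.141)/(2πk) = 0.09467/(2π·46.3) = 3.254×10^-4 m·K/W
  R'_mineral wool = ln(0.451/0.264)/(2πk) = 0.5355/(2π·0.0429) = 1.987 m·K/W
  R'_conv,out = 1/(2πr h) = 1/(2π·0.451·22.0) = 0.01604 m·K/W
R_vermiculite board = ΣR − ΣR_known = 3.305 − 2.003 = 1.302 m·K/W
ln(r₂/r₁)/(2πk) = 1.302 ⇒ k = 0.5325/(2π·1.302) = 0.0651 W/m·K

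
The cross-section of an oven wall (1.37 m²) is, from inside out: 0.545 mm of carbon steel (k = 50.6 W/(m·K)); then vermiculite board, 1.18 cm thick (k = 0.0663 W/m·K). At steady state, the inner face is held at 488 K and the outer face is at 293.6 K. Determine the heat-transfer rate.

Q = 1500 W

Resistance network (inner→outer):
  R_carbon steel = L/(kA) = 5.45×10^-4/(50.6·1.37) = 7.862×10^-6 K/W
  R_vermiculite board = L/(kA) = 0.0118/(0.0663·1.37) = 0.1299 K/W
ΣR = 7.862×10^-6 + 0.1299 = 0.1299 K/W
Q = ΔT/ΣR = (488 K − 293.6 K)/0.1299 = 1500 W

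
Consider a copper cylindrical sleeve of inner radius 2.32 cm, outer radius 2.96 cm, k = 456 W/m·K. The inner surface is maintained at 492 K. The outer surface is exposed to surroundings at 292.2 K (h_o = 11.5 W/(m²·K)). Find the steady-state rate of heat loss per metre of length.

Q' = 427 W/m

Series thermal resistances, inner to outer:
  R'_copper = ln(0.0296/0.0232)/(2πk) = 0.2436/(2π·456) = 8.503×10^-5 m·K/W
  R'_conv,out = 1/(2πr h) = 1/(2π·0.0296·11.5) = 0.4676 m·K/W
ΣR = 8.503×10^-5 + 0.4676 = 0.4677 m·K/W
Q' = ΔT/ΣR = (492 K − 292.2 K)/0.4677 = 427 W/m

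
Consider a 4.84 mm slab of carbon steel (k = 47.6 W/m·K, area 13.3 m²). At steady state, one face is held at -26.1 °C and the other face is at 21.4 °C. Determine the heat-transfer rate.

Q = 6210 kW

Q = kA·ΔT/L = 47.6 × 13.3 × |-26.1 °C − 21.4 °C| / 0.00484 = 6.21×10^6 W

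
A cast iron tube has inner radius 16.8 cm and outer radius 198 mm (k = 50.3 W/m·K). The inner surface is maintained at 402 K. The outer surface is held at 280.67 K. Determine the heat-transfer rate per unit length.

Q' = 2πk·ΔT/ln(r₂/r₁) = 2π × 50.3 × 121.33 / ln(0.198/0.168) = 2.33×10^5 W/m

Q' = 233 kW/m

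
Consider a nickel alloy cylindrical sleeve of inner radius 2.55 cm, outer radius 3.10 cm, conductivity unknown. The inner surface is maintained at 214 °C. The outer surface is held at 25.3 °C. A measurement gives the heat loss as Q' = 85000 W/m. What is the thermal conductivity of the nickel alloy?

ΣR = ΔT/Q' = |214 − 25.3|/85000 = 0.002220 m·K/W
ln(r₂/r₁)/(2πk) = 0.002220 ⇒ k = 0.1953/(2π·0.002220) = 14.0 W/m·K

k = 14.0 W/m·K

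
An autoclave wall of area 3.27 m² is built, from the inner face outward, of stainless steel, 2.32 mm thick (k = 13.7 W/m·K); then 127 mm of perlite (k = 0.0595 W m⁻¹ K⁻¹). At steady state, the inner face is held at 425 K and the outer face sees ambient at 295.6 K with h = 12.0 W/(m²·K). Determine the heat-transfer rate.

Treat each layer as a resistance in series:
  R_stainless steel = L/(kA) = 0.00232/(13.7·3.27) = 5.179×10^-5 K/W
  R_perlite = L/(kA) = 0.127/(0.0595·3.27) = 0.6527 K/W
  R_conv,out = 1/(hA) = 1/(12.0·3.27) = 0.02548 K/W
ΣR = 5.179×10^-5 + 0.6527 + 0.02548 = 0.6782 K/W
Q = ΔT/ΣR = (425 K − 295.6 K)/0.6782 = 191 W

Q = 191 W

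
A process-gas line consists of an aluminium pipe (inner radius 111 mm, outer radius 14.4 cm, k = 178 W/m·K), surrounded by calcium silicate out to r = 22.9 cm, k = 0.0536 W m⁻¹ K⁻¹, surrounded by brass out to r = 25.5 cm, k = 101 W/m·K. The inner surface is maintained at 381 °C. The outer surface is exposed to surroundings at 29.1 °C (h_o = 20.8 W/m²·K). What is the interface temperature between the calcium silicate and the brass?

T = 36.6 °C

Series thermal resistances, inner to outer:
  R'_aluminium = ln(0.144/0.111)/(2πk) = 0.2603/(2π·178) = 2.327×10^-4 m·K/W
  R'_calcium silicate = ln(0.229/0.144)/(2πk) = 0.4639/(2π·0.0536) = 1.377 m·K/W
  R'_brass = ln(0.255/0.229)/(2πk) = 0.1075/(2π·101) = 1.695×10^-4 m·K/W
  R'_conv,out = 1/(2πr h) = 1/(2π·0.255·20.8) = 0.03001 m·K/W
ΣR = 2.327×10^-4 + 1.377 + 1.695×10^-4 + 0.03001 = 1.407 m·K/W
Q' = ΔT/ΣR = (381 °C − 29.1 °C)/1.407 = 250.1 W/m
From the inner boundary to the calcium silicate/brass interface, ΣR_partial = 1.377 m·K/W.
T_interface = T_in − Q'·ΣR_partial = 381 °C − (250.1)(1.377) = 36.6 °C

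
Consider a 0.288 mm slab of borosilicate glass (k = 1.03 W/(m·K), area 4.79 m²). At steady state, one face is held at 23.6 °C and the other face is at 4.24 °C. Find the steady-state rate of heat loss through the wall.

Q = 332 kW

Q = kA·ΔT/L = 1.03 × 4.79 × |23.6 °C − 4.24 °C| / 2.88×10^-4 = 3.32×10^5 W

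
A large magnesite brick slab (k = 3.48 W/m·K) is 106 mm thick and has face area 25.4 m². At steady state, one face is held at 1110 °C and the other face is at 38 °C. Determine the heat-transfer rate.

Q = kA·ΔT/L = 3.48 × 25.4 × |1110 °C − 38 °C| / 0.106 = 8.94×10^5 W

Q = 894 kW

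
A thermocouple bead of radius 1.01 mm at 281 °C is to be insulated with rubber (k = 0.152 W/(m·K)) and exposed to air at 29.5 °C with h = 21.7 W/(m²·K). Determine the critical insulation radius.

r_cr = 1.40 cm

For a sphere, r_cr = 2k_ins/h = 2·0.152/21.7 = 0.0140 m = 1.40 cm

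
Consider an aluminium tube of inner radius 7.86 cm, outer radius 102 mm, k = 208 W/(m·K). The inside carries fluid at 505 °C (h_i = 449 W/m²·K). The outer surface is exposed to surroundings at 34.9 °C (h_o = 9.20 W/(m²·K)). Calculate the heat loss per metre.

Q' = 2700 W/m

Series thermal resistances, inner to outer:
  R'_conv,in = 1/(2πr h) = 1/(2π·0.0786·449) = 0.004510 m·K/W
  R'_aluminium = ln(0.102/0.0786)/(2πk) = 0.2606/(2π·208) = 1.994×10^-4 m·K/W
  R'_conv,out = 1/(2πr h) = 1/(2π·0.102·9.20) = 0.1696 m·K/W
ΣR = 0.004510 + 1.994×10^-4 + 0.1696 = 0.1743 m·K/W
Q' = ΔT/ΣR = (505 °C − 34.9 °C)/0.1743 = 2700 W/m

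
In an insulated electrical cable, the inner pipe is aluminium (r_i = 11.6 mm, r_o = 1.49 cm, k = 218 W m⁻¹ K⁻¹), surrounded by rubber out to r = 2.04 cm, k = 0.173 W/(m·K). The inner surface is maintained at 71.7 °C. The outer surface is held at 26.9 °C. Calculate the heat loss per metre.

Q' = 155 W/m

Treat each layer as a resistance in series:
  R'_aluminium = ln(0.0149/0.0116)/(2πk) = 0.2504/(2π·218) = 1.828×10^-4 m·K/W
  R'_rubber = ln(0.0204/0.0149)/(2πk) = 0.3142/(2π·0.173) = 0.2890 m·K/W
ΣR = 1.828×10^-4 + 0.2890 = 0.2892 m·K/W
Q' = ΔT/ΣR = (71.7 °C − 26.9 °C)/0.2892 = 155 W/m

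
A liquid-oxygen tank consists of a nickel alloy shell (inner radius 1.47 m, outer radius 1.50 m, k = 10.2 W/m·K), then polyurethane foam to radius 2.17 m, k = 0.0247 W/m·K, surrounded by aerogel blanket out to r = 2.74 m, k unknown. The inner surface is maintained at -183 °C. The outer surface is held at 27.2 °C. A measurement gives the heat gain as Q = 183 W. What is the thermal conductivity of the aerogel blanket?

ΣR = ΔT/Q = |-183 − 27.2|/183 = 1.149 K/W
Known resistances:
  R_nickel alloy = (1/1.47 − 1/1.50)/(4πk) = 0.01361/(4π·10.2) = 1.061×10^-4 K/W
  R_polyurethane foam = (1/1.50 − 1/2.17)/(4πk) = 0.2058/(4π·0.0247) = 0.6632 K/W
R_aerogel blanket = ΣR − ΣR_known = 1.149 − 0.6633 = 0.4857 K/W
(1/r₁−1/r₂)/(4πk) = 0.4857 ⇒ k = 0.09587/(4π·0.4857) = 0.0157 W/m·K

k = 0.0157 W/m·K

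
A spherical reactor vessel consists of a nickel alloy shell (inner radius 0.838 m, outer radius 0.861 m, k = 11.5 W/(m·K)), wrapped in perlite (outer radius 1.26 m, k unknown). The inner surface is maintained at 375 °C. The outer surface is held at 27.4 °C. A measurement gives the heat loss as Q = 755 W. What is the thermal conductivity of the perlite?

k = 0.0636 W/m·K

ΣR = ΔT/Q = |375 − 27.4|/755 = 0.4604 K/W
Known resistances:
  R_nickel alloy = (1/0.838 − 1/0.861)/(4πk) = 0.03188/(4π·11.5) = 2.206×10^-4 K/W
R_perlite = ΣR − ΣR_known = 0.4604 − 2.206×10^-4 = 0.4602 K/W
(1/r₁−1/r₂)/(4πk) = 0.4602 ⇒ k = 0.3678/(4π·0.4602) = 0.0636 W/m·K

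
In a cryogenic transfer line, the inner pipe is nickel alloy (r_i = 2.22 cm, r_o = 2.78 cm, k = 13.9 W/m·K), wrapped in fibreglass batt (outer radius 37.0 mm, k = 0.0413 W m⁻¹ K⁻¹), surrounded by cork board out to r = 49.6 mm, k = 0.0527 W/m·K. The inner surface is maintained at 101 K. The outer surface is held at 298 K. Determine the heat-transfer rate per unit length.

Series thermal resistances, inner to outer:
  R'_nickel alloy = ln(0.0278/0.0222)/(2πk) = 0.2249/(2π·13.9) = 0.002576 m·K/W
  R'_fibreglass batt = ln(0.0370/0.0278)/(2πk) = 0.2859/(2π·0.0413) = 1.102 m·K/W
  R'_cork board = ln(0.0496/0.0370)/(2πk) = 0.2931/(2π·0.0527) = 0.8851 m·K/W
ΣR = 0.002576 + 1.102 + 0.8851 = 1.990 m·K/W
Q' = ΔT/ΣR = (101 K − 298 K)/1.990 = -99.0 W/m
(Negative Q' ⇒ heat flows inward; heat gain = 99.0 W/m.)

Q' = 99.0 W/m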